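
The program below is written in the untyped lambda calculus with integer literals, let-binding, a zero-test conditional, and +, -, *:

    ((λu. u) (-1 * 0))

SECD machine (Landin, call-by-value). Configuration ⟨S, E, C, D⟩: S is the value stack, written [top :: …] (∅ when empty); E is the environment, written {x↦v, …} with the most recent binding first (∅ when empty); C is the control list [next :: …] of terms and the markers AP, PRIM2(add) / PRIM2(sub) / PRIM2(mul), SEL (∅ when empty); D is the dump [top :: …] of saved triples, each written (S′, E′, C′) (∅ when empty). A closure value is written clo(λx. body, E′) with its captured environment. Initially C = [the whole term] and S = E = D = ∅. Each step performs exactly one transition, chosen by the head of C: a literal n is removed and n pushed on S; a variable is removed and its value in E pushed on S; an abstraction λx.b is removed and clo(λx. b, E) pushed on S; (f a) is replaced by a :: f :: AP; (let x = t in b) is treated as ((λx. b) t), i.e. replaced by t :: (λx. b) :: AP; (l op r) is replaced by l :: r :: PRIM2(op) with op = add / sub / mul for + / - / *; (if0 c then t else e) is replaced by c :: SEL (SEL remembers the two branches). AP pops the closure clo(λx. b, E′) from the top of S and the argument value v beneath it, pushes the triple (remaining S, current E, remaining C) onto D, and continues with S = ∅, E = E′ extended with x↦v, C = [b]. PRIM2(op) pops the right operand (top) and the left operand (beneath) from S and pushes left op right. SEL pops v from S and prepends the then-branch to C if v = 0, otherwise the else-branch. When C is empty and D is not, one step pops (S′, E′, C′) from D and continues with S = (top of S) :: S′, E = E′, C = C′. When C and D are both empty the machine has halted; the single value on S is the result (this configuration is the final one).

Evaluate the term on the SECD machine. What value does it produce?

Answer: 0

Derivation:
t=0: [S=∅ | E=∅ | C=[((λu. u) (-1 * 0))] | D=∅]
t=1: [S=∅ | E=∅ | C=[(-1 * 0) :: (λu. u) :: AP] | D=∅]
t=2: [S=∅ | E=∅ | C=[-1 :: 0 :: PRIM2(mul) :: (λu. u) :: AP] | D=∅]
t=3: [S=[-1] | E=∅ | C=[0 :: PRIM2(mul) :: (λu. u) :: AP] | D=∅]
t=4: [S=[0 :: -1] | E=∅ | C=[PRIM2(mul) :: (λu. u) :: AP] | D=∅]
t=5: [S=[0] | E=∅ | C=[(λu. u) :: AP] | D=∅]
t=6: [S=[clo(λu. u, ∅) :: 0] | E=∅ | C=[AP] | D=∅]
t=7: [S=∅ | E={u↦0} | C=[u] | D=[(∅, ∅, ∅)]]
t=8: [S=[0] | E={u↦0} | C=∅ | D=[(∅, ∅, ∅)]]
t=9: [S=[0] | E=∅ | C=∅ | D=∅]
→ final value 0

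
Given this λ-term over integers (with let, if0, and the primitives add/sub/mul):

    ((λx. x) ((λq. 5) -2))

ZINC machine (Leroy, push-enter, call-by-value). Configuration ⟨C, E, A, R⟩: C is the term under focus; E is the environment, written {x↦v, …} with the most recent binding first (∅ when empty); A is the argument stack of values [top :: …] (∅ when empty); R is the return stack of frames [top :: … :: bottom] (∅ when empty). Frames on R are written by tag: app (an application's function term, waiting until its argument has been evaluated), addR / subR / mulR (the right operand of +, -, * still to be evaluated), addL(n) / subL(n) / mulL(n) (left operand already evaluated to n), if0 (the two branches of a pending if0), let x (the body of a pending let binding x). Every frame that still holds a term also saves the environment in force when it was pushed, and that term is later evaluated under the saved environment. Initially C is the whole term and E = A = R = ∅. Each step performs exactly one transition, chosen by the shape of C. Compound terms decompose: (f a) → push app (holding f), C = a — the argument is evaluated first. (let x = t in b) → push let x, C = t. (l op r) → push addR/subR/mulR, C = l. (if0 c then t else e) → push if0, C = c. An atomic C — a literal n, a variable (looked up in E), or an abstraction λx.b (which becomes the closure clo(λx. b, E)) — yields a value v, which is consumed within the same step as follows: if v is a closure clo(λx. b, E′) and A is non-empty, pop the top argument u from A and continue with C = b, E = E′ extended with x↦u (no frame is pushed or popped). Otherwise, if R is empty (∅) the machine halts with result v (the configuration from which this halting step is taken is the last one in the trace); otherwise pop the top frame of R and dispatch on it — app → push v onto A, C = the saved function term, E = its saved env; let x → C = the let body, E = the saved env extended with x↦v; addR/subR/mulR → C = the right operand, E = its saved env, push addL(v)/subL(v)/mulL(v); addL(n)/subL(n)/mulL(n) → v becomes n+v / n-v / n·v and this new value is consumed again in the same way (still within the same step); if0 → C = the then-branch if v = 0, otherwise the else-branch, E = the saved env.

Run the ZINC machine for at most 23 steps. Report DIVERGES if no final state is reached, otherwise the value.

Answer: 5

Execution trace:
t=0: ⟨C=((λx. x) ((λq. 5) -2)); E=∅; A=∅; R=∅⟩
t=1: ⟨C=((λq. 5) -2); E=∅; A=∅; R=[app]⟩
t=2: ⟨C=-2; E=∅; A=∅; R=[app :: app]⟩
t=3: ⟨C=(λq. 5); E=∅; A=[-2]; R=[app]⟩
t=4: ⟨C=5; E={q↦-2}; A=∅; R=[app]⟩
t=5: ⟨C=(λx. x); E=∅; A=[5]; R=∅⟩
t=6: ⟨C=x; E={x↦5}; A=∅; R=∅⟩
→ final value 5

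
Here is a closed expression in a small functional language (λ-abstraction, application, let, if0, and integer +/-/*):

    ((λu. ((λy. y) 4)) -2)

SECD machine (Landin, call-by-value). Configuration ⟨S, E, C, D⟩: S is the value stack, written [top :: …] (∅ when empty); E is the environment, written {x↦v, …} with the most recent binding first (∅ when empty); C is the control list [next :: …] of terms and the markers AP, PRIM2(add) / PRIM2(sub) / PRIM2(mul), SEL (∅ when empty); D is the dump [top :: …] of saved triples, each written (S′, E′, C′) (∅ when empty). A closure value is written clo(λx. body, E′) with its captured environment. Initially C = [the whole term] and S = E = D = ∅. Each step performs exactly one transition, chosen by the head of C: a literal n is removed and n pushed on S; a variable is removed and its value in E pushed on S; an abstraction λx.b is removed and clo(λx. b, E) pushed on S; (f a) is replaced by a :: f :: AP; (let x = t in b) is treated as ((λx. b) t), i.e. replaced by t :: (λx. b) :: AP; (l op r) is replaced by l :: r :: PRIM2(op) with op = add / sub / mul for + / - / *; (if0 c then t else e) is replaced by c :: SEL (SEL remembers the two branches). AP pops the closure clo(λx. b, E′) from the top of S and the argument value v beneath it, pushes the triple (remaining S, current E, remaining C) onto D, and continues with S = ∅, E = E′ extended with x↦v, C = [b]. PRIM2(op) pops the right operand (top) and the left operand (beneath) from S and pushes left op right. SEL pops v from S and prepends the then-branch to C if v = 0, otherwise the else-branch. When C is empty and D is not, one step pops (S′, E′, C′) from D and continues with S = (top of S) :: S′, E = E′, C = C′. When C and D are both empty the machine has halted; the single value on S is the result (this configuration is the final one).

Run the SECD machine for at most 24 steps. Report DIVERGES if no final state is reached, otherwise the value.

Answer: 4

Derivation:
t=0: [S=∅ | E=∅ | C=[((λu. ((λy. y) 4)) -2)] | D=∅]
t=1: [S=∅ | E=∅ | C=[-2 :: (λu. ((λy. y) 4)) :: AP] | D=∅]
t=2: [S=[-2] | E=∅ | C=[(λu. ((λy. y) 4)) :: AP] | D=∅]
t=3: [S=[clo(λu. ((λy. y) 4), ∅) :: -2] | E=∅ | C=[AP] | D=∅]
t=4: [S=∅ | E={u↦-2} | C=[((λy. y) 4)] | D=[(∅, ∅, ∅)]]
t=5: [S=∅ | E={u↦-2} | C=[4 :: (λy. y) :: AP] | D=[(∅, ∅, ∅)]]
t=6: [S=[4] | E={u↦-2} | C=[(λy. y) :: AP] | D=[(∅, ∅, ∅)]]
t=7: [S=[clo(λy. y, {u↦-2}) :: 4] | E={u↦-2} | C=[AP] | D=[(∅, ∅, ∅)]]
t=8: [S=∅ | E={y↦4, u↦-2} | C=[y] | D=[(∅, {u↦-2}, ∅) :: (∅, ∅, ∅)]]
t=9: [S=[4] | E={y↦4, u↦-2} | C=∅ | D=[(∅, {u↦-2}, ∅) :: (∅, ∅, ∅)]]
t=10: [S=[4] | E={u↦-2} | C=∅ | D=[(∅, ∅, ∅)]]
t=11: [S=[4] | E=∅ | C=∅ | D=∅]
→ final value 4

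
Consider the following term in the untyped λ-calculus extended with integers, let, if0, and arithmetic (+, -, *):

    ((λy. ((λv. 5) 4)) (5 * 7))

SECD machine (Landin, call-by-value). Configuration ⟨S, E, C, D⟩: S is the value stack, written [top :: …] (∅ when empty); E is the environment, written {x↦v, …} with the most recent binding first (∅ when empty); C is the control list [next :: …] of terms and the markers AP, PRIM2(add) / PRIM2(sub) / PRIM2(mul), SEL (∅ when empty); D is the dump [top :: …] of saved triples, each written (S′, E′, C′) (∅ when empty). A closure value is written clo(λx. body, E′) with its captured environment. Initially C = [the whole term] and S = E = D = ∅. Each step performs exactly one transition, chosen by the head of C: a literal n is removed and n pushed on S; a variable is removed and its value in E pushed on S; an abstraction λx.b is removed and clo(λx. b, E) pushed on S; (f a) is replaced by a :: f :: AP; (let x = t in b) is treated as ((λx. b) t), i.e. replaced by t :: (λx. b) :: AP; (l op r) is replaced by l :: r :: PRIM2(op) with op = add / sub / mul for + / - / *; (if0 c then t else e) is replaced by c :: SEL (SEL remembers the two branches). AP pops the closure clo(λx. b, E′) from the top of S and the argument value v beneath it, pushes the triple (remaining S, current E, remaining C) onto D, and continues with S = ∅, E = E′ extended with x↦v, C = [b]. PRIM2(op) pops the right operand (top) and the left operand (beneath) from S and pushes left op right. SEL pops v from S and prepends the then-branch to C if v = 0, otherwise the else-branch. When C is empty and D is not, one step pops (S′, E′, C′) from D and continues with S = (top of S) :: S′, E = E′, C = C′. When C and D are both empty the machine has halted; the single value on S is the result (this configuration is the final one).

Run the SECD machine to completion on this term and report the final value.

0. ⟨S=∅; E=∅; C=[((λy. ((λv. 5) 4)) (5 * 7))]; D=∅⟩
1. ⟨S=∅; E=∅; C=[(5 * 7) :: (λy. ((λv. 5) 4)) :: AP]; D=∅⟩
2. ⟨S=∅; E=∅; C=[5 :: 7 :: PRIM2(mul) :: (λy. ((λv. 5) 4)) :: AP]; D=∅⟩
3. ⟨S=[5]; E=∅; C=[7 :: PRIM2(mul) :: (λy. ((λv. 5) 4)) :: AP]; D=∅⟩
4. ⟨S=[7 :: 5]; E=∅; C=[PRIM2(mul) :: (λy. ((λv. 5) 4)) :: AP]; D=∅⟩
5. ⟨S=[35]; E=∅; C=[(λy. ((λv. 5) 4)) :: AP]; D=∅⟩
6. ⟨S=[clo(λy. ((λv. 5) 4), ∅) :: 35]; E=∅; C=[AP]; D=∅⟩
7. ⟨S=∅; E={y↦35}; C=[((λv. 5) 4)]; D=[(∅, ∅, ∅)]⟩
8. ⟨S=∅; E={y↦35}; C=[4 :: (λv. 5) :: AP]; D=[(∅, ∅, ∅)]⟩
9. ⟨S=[4]; E={y↦35}; C=[(λv. 5) :: AP]; D=[(∅, ∅, ∅)]⟩
10. ⟨S=[clo(λv. 5, {y↦35}) :: 4]; E={y↦35}; C=[AP]; D=[(∅, ∅, ∅)]⟩
11. ⟨S=∅; E={v↦4, y↦35}; C=[5]; D=[(∅, {y↦35}, ∅) :: (∅, ∅, ∅)]⟩
12. ⟨S=[5]; E={v↦4, y↦35}; C=∅; D=[(∅, {y↦35}, ∅) :: (∅, ∅, ∅)]⟩
13. ⟨S=[5]; E={y↦35}; C=∅; D=[(∅, ∅, ∅)]⟩
14. ⟨S=[5]; E=∅; C=∅; D=∅⟩
→ final value 5

Answer: 5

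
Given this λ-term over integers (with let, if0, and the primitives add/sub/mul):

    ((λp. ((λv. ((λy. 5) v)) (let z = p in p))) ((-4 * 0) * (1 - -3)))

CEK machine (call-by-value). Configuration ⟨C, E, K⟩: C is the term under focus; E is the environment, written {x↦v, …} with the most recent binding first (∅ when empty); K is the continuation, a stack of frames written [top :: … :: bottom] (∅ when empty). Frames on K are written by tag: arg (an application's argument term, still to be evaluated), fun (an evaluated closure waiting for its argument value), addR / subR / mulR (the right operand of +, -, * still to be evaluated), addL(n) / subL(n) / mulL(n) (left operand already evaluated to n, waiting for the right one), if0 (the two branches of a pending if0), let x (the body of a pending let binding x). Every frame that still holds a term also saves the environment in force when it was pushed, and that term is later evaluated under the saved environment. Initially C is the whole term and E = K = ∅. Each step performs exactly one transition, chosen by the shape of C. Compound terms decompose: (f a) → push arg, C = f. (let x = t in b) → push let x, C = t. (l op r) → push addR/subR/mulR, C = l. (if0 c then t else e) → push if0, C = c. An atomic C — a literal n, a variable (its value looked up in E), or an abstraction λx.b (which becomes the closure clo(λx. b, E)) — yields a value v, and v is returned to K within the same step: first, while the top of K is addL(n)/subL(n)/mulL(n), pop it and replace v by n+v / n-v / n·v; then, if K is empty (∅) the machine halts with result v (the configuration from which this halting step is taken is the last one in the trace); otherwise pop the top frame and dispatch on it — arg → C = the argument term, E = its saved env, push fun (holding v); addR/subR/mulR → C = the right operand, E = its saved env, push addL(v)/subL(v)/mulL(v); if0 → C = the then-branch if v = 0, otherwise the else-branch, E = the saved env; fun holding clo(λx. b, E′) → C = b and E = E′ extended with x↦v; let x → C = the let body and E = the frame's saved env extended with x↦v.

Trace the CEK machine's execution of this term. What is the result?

Answer: 5

Derivation:
step 0: [C=((λp. ((λv. ((λy. 5) v)) (let z = p in p))) ((-4 * 0) * (1 - -3))) | E=∅ | K=∅]
step 1: [C=(λp. ((λv. ((λy. 5) v)) (let z = p in p))) | E=∅ | K=[arg]]
step 2: [C=((-4 * 0) * (1 - -3)) | E=∅ | K=[fun]]
step 3: [C=(-4 * 0) | E=∅ | K=[mulR :: fun]]
step 4: [C=-4 | E=∅ | K=[mulR :: mulR :: fun]]
step 5: [C=0 | E=∅ | K=[mulL(-4) :: mulR :: fun]]
step 6: [C=(1 - -3) | E=∅ | K=[mulL(0) :: fun]]
step 7: [C=1 | E=∅ | K=[subR :: mulL(0) :: fun]]
step 8: [C=-3 | E=∅ | K=[subL(1) :: mulL(0) :: fun]]
step 9: [C=((λv. ((λy. 5) v)) (let z = p in p)) | E={p↦0} | K=∅]
step 10: [C=(λv. ((λy. 5) v)) | E={p↦0} | K=[arg]]
step 11: [C=(let z = p in p) | E={p↦0} | K=[fun]]
step 12: [C=p | E={p↦0} | K=[let z :: fun]]
step 13: [C=p | E={z↦0, p↦0} | K=[fun]]
step 14: [C=((λy. 5) v) | E={v↦0, p↦0} | K=∅]
step 15: [C=(λy. 5) | E={v↦0, p↦0} | K=[arg]]
step 16: [C=v | E={v↦0, p↦0} | K=[fun]]
step 17: [C=5 | E={y↦0, v↦0, p↦0} | K=∅]
→ final value 5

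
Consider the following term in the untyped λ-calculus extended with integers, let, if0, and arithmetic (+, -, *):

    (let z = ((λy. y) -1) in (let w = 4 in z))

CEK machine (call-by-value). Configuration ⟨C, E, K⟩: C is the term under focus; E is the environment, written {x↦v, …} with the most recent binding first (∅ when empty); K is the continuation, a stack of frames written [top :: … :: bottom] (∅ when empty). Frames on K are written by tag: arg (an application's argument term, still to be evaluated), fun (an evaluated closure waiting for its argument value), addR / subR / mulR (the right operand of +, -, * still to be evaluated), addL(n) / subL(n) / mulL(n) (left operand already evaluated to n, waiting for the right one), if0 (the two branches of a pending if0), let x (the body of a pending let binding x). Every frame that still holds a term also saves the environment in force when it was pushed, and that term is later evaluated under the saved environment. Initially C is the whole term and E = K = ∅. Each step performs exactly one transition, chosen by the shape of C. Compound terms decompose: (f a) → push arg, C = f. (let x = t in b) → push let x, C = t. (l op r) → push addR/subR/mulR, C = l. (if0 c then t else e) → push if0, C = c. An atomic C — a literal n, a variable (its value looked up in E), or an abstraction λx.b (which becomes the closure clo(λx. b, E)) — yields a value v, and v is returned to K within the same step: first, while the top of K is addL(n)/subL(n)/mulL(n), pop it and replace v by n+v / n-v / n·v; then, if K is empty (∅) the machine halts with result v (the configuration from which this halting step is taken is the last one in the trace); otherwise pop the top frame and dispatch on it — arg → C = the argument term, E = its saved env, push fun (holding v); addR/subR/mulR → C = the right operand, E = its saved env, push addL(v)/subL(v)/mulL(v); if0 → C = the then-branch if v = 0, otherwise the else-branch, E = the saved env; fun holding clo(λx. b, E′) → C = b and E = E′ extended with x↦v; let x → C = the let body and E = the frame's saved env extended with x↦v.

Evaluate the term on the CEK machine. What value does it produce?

Answer: -1

Machine steps:
[0] [C=(let z = ((λy. y) -1) in (let w = 4 in z)) | E=∅ | K=∅]
[1] [C=((λy. y) -1) | E=∅ | K=[let z]]
[2] [C=(λy. y) | E=∅ | K=[arg :: let z]]
[3] [C=-1 | E=∅ | K=[fun :: let z]]
[4] [C=y | E={y↦-1} | K=[let z]]
[5] [C=(let w = 4 in z) | E={z↦-1} | K=∅]
[6] [C=4 | E={z↦-1} | K=[let w]]
[7] [C=z | E={w↦4, z↦-1} | K=∅]
→ final value -1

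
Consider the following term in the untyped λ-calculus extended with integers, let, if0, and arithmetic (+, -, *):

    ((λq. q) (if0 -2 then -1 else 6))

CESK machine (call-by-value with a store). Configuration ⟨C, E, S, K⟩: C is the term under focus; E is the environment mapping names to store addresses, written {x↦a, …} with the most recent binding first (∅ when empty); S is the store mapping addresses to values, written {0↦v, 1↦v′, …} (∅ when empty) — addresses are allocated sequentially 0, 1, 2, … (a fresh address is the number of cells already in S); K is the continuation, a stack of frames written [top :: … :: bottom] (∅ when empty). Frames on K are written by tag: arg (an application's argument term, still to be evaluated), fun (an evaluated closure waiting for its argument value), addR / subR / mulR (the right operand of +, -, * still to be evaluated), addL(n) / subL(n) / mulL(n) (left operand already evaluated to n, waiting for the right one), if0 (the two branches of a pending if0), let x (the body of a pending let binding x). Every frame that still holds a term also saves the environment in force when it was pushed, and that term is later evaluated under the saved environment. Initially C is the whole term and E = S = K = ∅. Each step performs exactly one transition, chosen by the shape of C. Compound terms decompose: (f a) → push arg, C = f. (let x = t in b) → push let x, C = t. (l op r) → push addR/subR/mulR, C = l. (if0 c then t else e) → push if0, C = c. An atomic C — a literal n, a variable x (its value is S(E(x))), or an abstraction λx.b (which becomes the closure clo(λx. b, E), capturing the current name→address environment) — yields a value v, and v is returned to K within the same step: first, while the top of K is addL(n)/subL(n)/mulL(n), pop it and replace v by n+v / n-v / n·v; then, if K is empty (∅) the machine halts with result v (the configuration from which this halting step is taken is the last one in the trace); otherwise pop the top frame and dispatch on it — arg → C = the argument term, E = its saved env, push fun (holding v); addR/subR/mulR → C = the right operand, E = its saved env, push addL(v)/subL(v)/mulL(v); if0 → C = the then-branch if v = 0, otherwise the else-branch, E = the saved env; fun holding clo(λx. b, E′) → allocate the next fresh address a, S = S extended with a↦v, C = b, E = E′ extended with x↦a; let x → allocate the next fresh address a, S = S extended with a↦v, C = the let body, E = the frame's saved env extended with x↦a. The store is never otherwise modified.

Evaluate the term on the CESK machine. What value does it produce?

Answer: 6

Derivation:
step 0: ⟨C=((λq. q) (if0 -2 then -1 else 6)); E=∅; S=∅; K=∅⟩
step 1: ⟨C=(λq. q); E=∅; S=∅; K=[arg]⟩
step 2: ⟨C=(if0 -2 then -1 else 6); E=∅; S=∅; K=[fun]⟩
step 3: ⟨C=-2; E=∅; S=∅; K=[if0 :: fun]⟩
step 4: ⟨C=6; E=∅; S=∅; K=[fun]⟩
step 5: ⟨C=q; E={q↦0}; S={0↦6}; K=∅⟩
→ final value 6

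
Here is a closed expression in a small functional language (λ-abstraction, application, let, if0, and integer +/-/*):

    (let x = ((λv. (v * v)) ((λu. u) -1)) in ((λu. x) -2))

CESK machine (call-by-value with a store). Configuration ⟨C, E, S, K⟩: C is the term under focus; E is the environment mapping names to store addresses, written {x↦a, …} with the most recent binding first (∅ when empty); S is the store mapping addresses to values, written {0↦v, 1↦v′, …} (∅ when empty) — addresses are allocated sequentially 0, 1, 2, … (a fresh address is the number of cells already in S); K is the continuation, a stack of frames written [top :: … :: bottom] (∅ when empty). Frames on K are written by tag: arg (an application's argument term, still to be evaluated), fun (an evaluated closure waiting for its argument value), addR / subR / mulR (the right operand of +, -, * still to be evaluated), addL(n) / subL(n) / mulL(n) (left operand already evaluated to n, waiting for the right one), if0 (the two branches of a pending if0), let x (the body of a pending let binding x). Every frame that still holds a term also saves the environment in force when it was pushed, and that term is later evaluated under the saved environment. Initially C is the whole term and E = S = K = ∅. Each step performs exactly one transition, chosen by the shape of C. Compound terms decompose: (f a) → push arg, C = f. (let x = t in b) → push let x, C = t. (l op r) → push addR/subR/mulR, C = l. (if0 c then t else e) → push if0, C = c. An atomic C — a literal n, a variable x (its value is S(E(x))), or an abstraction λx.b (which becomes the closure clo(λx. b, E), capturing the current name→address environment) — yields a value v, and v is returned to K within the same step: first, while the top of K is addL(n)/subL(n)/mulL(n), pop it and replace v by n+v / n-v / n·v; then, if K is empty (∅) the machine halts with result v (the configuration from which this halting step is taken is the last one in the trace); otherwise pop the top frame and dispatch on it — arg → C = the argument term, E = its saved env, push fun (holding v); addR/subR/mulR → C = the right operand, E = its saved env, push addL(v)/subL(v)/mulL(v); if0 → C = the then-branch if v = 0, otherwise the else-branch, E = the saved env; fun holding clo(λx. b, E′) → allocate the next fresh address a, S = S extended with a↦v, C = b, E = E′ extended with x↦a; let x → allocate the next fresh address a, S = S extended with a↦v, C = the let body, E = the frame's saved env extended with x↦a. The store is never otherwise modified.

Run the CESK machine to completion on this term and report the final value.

Answer: 1

Machine steps:
[0] [C=(let x = ((λv. (v * v)) ((λu. u) -1)) in ((λu. x) -2)) | E=∅ | S=∅ | K=∅]
[1] [C=((λv. (v * v)) ((λu. u) -1)) | E=∅ | S=∅ | K=[let x]]
[2] [C=(λv. (v * v)) | E=∅ | S=∅ | K=[arg :: let x]]
[3] [C=((λu. u) -1) | E=∅ | S=∅ | K=[fun :: let x]]
[4] [C=(λu. u) | E=∅ | S=∅ | K=[arg :: fun :: let x]]
[5] [C=-1 | E=∅ | S=∅ | K=[fun :: fun :: let x]]
[6] [C=u | E={u↦0} | S={0↦-1} | K=[fun :: let x]]
[7] [C=(v * v) | E={v↦1} | S={0↦-1, 1↦-1} | K=[let x]]
[8] [C=v | E={v↦1} | S={0↦-1, 1↦-1} | K=[mulR :: let x]]
[9] [C=v | E={v↦1} | S={0↦-1, 1↦-1} | K=[mulL(-1) :: let x]]
[10] [C=((λu. x) -2) | E={x↦2} | S={0↦-1, 1↦-1, 2↦1} | K=∅]
[11] [C=(λu. x) | E={x↦2} | S={0↦-1, 1↦-1, 2↦1} | K=[arg]]
[12] [C=-2 | E={x↦2} | S={0↦-1, 1↦-1, 2↦1} | K=[fun]]
[13] [C=x | E={u↦3, x↦2} | S={0↦-1, 1↦-1, 2↦1, 3↦-2} | K=∅]
→ final value 1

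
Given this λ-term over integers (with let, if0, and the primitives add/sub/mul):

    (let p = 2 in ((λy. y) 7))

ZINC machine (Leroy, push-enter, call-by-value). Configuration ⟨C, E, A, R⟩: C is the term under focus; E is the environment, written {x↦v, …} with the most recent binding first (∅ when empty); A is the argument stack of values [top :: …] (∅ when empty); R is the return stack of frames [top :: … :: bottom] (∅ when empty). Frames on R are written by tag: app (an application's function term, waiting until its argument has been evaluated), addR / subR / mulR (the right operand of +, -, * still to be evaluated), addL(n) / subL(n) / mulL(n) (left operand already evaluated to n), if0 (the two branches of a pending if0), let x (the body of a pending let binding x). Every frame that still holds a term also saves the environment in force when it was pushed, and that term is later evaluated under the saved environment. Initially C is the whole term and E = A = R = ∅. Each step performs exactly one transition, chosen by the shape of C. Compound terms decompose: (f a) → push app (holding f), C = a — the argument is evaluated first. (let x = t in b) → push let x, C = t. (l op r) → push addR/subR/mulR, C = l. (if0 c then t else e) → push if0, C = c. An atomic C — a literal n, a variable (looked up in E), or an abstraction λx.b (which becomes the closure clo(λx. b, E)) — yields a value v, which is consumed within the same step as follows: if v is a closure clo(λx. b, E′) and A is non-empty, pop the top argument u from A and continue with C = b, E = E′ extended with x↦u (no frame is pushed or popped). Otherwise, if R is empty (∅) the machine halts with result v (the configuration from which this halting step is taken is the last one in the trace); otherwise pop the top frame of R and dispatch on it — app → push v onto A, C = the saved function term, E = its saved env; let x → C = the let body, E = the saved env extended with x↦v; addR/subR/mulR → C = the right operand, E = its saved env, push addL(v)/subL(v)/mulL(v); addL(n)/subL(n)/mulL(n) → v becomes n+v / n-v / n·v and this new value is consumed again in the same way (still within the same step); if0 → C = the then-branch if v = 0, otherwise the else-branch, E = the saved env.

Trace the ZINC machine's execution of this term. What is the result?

Answer: 7

Execution trace:
t=0: <C=(let p = 2 in ((λy. y) 7)), E=∅, A=∅, R=∅>
t=1: <C=2, E=∅, A=∅, R=[let p]>
t=2: <C=((λy. y) 7), E={p↦2}, A=∅, R=∅>
t=3: <C=7, E={p↦2}, A=∅, R=[app]>
t=4: <C=(λy. y), E={p↦2}, A=[7], R=∅>
t=5: <C=y, E={y↦7, p↦2}, A=∅, R=∅>
→ final value 7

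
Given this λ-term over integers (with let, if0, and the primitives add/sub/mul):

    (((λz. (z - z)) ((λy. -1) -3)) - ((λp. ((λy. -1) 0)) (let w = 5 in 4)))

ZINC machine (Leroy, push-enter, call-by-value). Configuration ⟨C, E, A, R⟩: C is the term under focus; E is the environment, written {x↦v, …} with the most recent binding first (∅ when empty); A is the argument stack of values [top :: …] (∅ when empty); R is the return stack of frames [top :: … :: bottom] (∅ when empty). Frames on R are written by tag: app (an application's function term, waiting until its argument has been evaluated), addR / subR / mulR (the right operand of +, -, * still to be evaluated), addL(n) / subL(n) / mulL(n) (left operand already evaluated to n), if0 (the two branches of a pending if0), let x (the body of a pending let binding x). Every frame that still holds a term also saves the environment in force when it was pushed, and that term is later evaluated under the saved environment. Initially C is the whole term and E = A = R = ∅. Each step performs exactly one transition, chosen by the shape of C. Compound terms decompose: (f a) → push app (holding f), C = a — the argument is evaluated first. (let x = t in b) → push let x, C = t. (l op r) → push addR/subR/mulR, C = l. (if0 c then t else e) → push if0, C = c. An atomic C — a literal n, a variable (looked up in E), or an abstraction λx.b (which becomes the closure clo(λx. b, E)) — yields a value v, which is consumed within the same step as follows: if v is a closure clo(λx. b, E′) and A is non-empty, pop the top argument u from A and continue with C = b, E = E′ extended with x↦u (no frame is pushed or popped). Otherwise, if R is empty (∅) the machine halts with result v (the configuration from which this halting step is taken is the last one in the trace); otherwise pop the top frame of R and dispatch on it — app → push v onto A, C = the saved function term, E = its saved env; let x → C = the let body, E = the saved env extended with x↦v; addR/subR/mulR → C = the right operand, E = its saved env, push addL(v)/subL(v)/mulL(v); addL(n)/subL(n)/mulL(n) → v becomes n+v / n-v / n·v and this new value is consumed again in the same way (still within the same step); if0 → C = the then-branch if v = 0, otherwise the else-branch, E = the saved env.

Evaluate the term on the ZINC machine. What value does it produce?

Answer: 1

Derivation:
0. [C=(((λz. (z - z)) ((λy. -1) -3)) - ((λp. ((λy. -1) 0)) (let w = 5 in 4))) | E=∅ | A=∅ | R=∅]
1. [C=((λz. (z - z)) ((λy. -1) -3)) | E=∅ | A=∅ | R=[subR]]
2. [C=((λy. -1) -3) | E=∅ | A=∅ | R=[app :: subR]]
3. [C=-3 | E=∅ | A=∅ | R=[app :: app :: subR]]
4. [C=(λy. -1) | E=∅ | A=[-3] | R=[app :: subR]]
5. [C=-1 | E={y↦-3} | A=∅ | R=[app :: subR]]
6. [C=(λz. (z - z)) | E=∅ | A=[-1] | R=[subR]]
7. [C=(z - z) | E={z↦-1} | A=∅ | R=[subR]]
8. [C=z | E={z↦-1} | A=∅ | R=[subR :: subR]]
9. [C=z | E={z↦-1} | A=∅ | R=[subL(-1) :: subR]]
10. [C=((λp. ((λy. -1) 0)) (let w = 5 in 4)) | E=∅ | A=∅ | R=[subL(0)]]
11. [C=(let w = 5 in 4) | E=∅ | A=∅ | R=[app :: subL(0)]]
12. [C=5 | E=∅ | A=∅ | R=[let w :: app :: subL(0)]]
13. [C=4 | E={w↦5} | A=∅ | R=[app :: subL(0)]]
14. [C=(λp. ((λy. -1) 0)) | E=∅ | A=[4] | R=[subL(0)]]
15. [C=((λy. -1) 0) | E={p↦4} | A=∅ | R=[subL(0)]]
16. [C=0 | E={p↦4} | A=∅ | R=[app :: subL(0)]]
17. [C=(λy. -1) | E={p↦4} | A=[0] | R=[subL(0)]]
18. [C=-1 | E={y↦0, p↦4} | A=∅ | R=[subL(0)]]
→ final value 1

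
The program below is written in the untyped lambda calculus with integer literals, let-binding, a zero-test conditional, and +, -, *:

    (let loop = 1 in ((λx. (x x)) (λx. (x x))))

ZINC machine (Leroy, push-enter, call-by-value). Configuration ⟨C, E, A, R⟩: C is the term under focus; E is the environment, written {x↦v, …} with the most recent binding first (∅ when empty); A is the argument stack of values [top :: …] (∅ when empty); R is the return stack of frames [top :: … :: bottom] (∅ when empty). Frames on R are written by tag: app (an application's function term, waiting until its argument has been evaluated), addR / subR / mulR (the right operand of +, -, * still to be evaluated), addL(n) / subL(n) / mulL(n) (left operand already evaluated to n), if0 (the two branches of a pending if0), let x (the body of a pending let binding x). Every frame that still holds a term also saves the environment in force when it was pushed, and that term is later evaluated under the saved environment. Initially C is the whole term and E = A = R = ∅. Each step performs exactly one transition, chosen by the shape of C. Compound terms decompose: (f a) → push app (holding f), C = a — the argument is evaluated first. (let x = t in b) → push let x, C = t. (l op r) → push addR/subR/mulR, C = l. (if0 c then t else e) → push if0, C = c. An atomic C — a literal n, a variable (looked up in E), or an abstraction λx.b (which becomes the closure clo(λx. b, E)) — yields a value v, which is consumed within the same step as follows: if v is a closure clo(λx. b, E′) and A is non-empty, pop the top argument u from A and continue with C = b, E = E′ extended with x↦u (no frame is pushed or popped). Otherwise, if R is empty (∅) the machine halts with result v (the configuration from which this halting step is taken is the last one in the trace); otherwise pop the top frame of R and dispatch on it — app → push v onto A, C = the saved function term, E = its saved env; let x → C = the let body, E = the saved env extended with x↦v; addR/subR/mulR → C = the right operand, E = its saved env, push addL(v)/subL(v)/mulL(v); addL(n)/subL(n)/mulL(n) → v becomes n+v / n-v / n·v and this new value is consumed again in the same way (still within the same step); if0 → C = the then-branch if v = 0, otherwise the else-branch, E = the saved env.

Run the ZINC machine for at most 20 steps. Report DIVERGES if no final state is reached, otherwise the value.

Answer: DIVERGES (no final state within 20 steps)

Machine steps:
0. <C=(let loop = 1 in ((λx. (x x)) (λx. (x x)))), E=∅, A=∅, R=∅>
1. <C=1, E=∅, A=∅, R=[let loop]>
2. <C=((λx. (x x)) (λx. (x x))), E={loop↦1}, A=∅, R=∅>
3. <C=(λx. (x x)), E={loop↦1}, A=∅, R=[app]>
4. <C=(λx. (x x)), E={loop↦1}, A=[clo(λx. (x x), {loop↦1})], R=∅>
5. <C=(x x), E={x↦clo(λx. (x x), {loop↦1}), loop↦1}, A=∅, R=∅>
6. <C=x, E={x↦clo(λx. (x x), {loop↦1}), loop↦1}, A=∅, R=[app]>
7. <C=x, E={x↦clo(λx. (x x), {loop↦1}), loop↦1}, A=[clo(λx. (x x), {loop↦1})], R=∅>
… configuration repeats with period 3 (steps 5–7 recur indefinitely) …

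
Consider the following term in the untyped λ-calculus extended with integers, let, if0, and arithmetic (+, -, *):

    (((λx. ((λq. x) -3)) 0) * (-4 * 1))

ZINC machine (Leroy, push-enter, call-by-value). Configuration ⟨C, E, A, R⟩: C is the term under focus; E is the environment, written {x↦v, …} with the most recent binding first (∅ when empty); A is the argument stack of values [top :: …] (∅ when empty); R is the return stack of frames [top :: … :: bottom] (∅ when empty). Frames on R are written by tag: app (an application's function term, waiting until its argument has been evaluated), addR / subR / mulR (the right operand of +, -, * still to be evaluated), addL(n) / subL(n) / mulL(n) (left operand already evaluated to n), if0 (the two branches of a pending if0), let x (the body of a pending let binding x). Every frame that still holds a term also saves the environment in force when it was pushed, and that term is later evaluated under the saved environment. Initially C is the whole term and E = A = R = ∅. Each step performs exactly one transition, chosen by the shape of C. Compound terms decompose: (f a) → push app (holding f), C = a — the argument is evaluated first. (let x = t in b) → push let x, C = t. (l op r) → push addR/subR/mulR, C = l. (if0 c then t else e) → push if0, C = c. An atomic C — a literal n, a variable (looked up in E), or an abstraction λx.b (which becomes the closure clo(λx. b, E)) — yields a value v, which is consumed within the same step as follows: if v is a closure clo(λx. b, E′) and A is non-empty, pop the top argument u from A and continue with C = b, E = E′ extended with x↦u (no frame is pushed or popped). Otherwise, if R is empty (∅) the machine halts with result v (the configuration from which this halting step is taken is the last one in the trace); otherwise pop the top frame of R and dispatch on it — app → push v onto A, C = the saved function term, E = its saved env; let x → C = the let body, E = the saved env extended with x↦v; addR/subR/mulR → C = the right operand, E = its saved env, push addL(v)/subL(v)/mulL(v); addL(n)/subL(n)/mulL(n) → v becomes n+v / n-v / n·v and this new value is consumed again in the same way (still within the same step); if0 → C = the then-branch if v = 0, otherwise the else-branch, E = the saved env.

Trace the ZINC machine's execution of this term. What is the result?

t=0: <C=(((λx. ((λq. x) -3)) 0) * (-4 * 1)), E=∅, A=∅, R=∅>
t=1: <C=((λx. ((λq. x) -3)) 0), E=∅, A=∅, R=[mulR]>
t=2: <C=0, E=∅, A=∅, R=[app :: mulR]>
t=3: <C=(λx. ((λq. x) -3)), E=∅, A=[0], R=[mulR]>
t=4: <C=((λq. x) -3), E={x↦0}, A=∅, R=[mulR]>
t=5: <C=-3, E={x↦0}, A=∅, R=[app :: mulR]>
t=6: <C=(λq. x), E={x↦0}, A=[-3], R=[mulR]>
t=7: <C=x, E={q↦-3, x↦0}, A=∅, R=[mulR]>
t=8: <C=(-4 * 1), E=∅, A=∅, R=[mulL(0)]>
t=9: <C=-4, E=∅, A=∅, R=[mulR :: mulL(0)]>
t=10: <C=1, E=∅, A=∅, R=[mulL(-4) :: mulL(0)]>
→ final value 0

Answer: 0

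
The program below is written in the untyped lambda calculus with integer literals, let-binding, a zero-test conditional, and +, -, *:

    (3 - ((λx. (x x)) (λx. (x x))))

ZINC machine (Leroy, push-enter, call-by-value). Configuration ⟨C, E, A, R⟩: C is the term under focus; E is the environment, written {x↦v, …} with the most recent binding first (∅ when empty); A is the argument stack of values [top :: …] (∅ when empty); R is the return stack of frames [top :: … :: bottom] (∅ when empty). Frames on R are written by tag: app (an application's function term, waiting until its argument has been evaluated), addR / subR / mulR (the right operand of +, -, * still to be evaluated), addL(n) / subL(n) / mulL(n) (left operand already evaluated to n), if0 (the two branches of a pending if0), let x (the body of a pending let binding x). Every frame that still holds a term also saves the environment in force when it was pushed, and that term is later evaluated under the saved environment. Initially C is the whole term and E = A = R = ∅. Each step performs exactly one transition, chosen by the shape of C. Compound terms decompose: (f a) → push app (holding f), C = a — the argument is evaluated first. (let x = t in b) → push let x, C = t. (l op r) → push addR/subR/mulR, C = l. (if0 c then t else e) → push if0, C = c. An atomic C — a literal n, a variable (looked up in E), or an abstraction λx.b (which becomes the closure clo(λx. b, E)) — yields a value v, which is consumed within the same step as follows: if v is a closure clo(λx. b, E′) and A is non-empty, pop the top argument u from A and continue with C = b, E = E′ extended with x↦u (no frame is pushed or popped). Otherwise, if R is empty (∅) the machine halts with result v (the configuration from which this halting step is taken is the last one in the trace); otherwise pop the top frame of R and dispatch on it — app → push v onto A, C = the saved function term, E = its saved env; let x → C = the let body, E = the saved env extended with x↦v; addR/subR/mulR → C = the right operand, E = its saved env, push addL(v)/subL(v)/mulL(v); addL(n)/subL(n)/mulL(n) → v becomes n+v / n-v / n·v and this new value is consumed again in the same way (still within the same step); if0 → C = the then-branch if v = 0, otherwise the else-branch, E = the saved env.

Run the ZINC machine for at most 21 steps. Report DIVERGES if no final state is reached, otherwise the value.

Answer: DIVERGES (no final state within 21 steps)

Derivation:
[0] [C=(3 - ((λx. (x x)) (λx. (x x)))) | E=∅ | A=∅ | R=∅]
[1] [C=3 | E=∅ | A=∅ | R=[subR]]
[2] [C=((λx. (x x)) (λx. (x x))) | E=∅ | A=∅ | R=[subL(3)]]
[3] [C=(λx. (x x)) | E=∅ | A=∅ | R=[app :: subL(3)]]
[4] [C=(λx. (x x)) | E=∅ | A=[clo(λx. (x x), ∅)] | R=[subL(3)]]
[5] [C=(x x) | E={x↦clo(λx. (x x), ∅)} | A=∅ | R=[subL(3)]]
[6] [C=x | E={x↦clo(λx. (x x), ∅)} | A=∅ | R=[app :: subL(3)]]
[7] [C=x | E={x↦clo(λx. (x x), ∅)} | A=[clo(λx. (x x), ∅)] | R=[subL(3)]]
… configuration repeats with period 3 (steps 5–7 recur indefinitely) …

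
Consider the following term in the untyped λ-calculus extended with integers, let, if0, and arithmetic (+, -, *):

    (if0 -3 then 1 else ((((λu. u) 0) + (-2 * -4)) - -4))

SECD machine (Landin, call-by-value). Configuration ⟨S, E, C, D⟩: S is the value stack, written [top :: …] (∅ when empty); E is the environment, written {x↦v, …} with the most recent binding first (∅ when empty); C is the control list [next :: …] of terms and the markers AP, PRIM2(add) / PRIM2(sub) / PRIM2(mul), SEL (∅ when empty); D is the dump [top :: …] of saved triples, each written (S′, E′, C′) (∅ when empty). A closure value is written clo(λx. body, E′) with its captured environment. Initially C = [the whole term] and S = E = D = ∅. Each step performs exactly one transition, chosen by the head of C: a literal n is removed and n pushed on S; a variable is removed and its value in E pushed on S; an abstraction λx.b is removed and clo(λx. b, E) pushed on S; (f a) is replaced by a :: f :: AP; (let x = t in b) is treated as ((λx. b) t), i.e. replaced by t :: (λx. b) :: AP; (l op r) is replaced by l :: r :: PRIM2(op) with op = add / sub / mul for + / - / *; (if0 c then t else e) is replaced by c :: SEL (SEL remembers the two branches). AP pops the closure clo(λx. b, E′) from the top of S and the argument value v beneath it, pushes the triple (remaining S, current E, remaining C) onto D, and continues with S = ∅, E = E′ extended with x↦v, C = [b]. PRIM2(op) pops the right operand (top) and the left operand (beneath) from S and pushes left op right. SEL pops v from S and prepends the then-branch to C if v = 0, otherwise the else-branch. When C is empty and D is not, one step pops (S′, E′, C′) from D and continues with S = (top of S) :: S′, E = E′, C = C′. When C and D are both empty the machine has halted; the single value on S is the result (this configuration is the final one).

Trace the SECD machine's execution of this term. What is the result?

Answer: 12

Derivation:
0. [S=∅ | E=∅ | C=[(if0 -3 then 1 else ((((λu. u) 0) + (-2 * -4)) - -4))] | D=∅]
1. [S=∅ | E=∅ | C=[-3 :: SEL] | D=∅]
2. [S=[-3] | E=∅ | C=[SEL] | D=∅]
3. [S=∅ | E=∅ | C=[((((λu. u) 0) + (-2 * -4)) - -4)] | D=∅]
4. [S=∅ | E=∅ | C=[(((λu. u) 0) + (-2 * -4)) :: -4 :: PRIM2(sub)] | D=∅]
5. [S=∅ | E=∅ | C=[((λu. u) 0) :: (-2 * -4) :: PRIM2(add) :: -4 :: PRIM2(sub)] | D=∅]
6. [S=∅ | E=∅ | C=[0 :: (λu. u) :: AP :: (-2 * -4) :: PRIM2(add) :: -4 :: PRIM2(sub)] | D=∅]
7. [S=[0] | E=∅ | C=[(λu. u) :: AP :: (-2 * -4) :: PRIM2(add) :: -4 :: PRIM2(sub)] | D=∅]
8. [S=[clo(λu. u, ∅) :: 0] | E=∅ | C=[AP :: (-2 * -4) :: PRIM2(add) :: -4 :: PRIM2(sub)] | D=∅]
9. [S=∅ | E={u↦0} | C=[u] | D=[(∅, ∅, [(-2 * -4) :: PRIM2(add) :: -4 :: PRIM2(sub)])]]
10. [S=[0] | E={u↦0} | C=∅ | D=[(∅, ∅, [(-2 * -4) :: PRIM2(add) :: -4 :: PRIM2(sub)])]]
11. [S=[0] | E=∅ | C=[(-2 * -4) :: PRIM2(add) :: -4 :: PRIM2(sub)] | D=∅]
12. [S=[0] | E=∅ | C=[-2 :: -4 :: PRIM2(mul) :: PRIM2(add) :: -4 :: PRIM2(sub)] | D=∅]
13. [S=[-2 :: 0] | E=∅ | C=[-4 :: PRIM2(mul) :: PRIM2(add) :: -4 :: PRIM2(sub)] | D=∅]
14. [S=[-4 :: -2 :: 0] | E=∅ | C=[PRIM2(mul) :: PRIM2(add) :: -4 :: PRIM2(sub)] | D=∅]
15. [S=[8 :: 0] | E=∅ | C=[PRIM2(add) :: -4 :: PRIM2(sub)] | D=∅]
16. [S=[8] | E=∅ | C=[-4 :: PRIM2(sub)] | D=∅]
17. [S=[-4 :: 8] | E=∅ | C=[PRIM2(sub)] | D=∅]
18. [S=[12] | E=∅ | C=∅ | D=∅]
→ final value 12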